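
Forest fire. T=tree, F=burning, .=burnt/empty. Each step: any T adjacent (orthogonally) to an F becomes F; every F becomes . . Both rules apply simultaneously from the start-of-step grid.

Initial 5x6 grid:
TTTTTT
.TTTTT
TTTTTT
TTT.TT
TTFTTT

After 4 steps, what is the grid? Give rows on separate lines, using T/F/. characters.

Step 1: 3 trees catch fire, 1 burn out
  TTTTTT
  .TTTTT
  TTTTTT
  TTF.TT
  TF.FTT
Step 2: 4 trees catch fire, 3 burn out
  TTTTTT
  .TTTTT
  TTFTTT
  TF..TT
  F...FT
Step 3: 6 trees catch fire, 4 burn out
  TTTTTT
  .TFTTT
  TF.FTT
  F...FT
  .....F
Step 4: 6 trees catch fire, 6 burn out
  TTFTTT
  .F.FTT
  F...FT
  .....F
  ......

TTFTTT
.F.FTT
F...FT
.....F
......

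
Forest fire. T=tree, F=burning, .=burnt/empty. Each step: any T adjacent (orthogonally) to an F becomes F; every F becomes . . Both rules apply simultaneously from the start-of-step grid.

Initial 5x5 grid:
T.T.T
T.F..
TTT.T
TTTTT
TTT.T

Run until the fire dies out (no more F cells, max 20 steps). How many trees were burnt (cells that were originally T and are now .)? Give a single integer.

Step 1: +2 fires, +1 burnt (F count now 2)
Step 2: +2 fires, +2 burnt (F count now 2)
Step 3: +4 fires, +2 burnt (F count now 4)
Step 4: +4 fires, +4 burnt (F count now 4)
Step 5: +4 fires, +4 burnt (F count now 4)
Step 6: +0 fires, +4 burnt (F count now 0)
Fire out after step 6
Initially T: 17, now '.': 24
Total burnt (originally-T cells now '.'): 16

Answer: 16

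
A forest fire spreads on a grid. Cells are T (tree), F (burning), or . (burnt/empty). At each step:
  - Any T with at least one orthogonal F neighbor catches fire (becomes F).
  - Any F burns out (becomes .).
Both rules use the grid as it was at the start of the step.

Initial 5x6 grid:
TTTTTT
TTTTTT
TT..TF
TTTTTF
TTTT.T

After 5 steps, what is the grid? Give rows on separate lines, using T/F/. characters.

Step 1: 4 trees catch fire, 2 burn out
  TTTTTT
  TTTTTF
  TT..F.
  TTTTF.
  TTTT.F
Step 2: 3 trees catch fire, 4 burn out
  TTTTTF
  TTTTF.
  TT....
  TTTF..
  TTTT..
Step 3: 4 trees catch fire, 3 burn out
  TTTTF.
  TTTF..
  TT....
  TTF...
  TTTF..
Step 4: 4 trees catch fire, 4 burn out
  TTTF..
  TTF...
  TT....
  TF....
  TTF...
Step 5: 5 trees catch fire, 4 burn out
  TTF...
  TF....
  TF....
  F.....
  TF....

TTF...
TF....
TF....
F.....
TF....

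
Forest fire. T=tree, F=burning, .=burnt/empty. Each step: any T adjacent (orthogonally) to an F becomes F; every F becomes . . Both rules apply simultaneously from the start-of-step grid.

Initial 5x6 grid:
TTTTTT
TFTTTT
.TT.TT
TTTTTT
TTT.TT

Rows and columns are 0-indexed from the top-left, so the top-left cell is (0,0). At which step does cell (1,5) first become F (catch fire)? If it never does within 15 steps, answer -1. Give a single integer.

Step 1: cell (1,5)='T' (+4 fires, +1 burnt)
Step 2: cell (1,5)='T' (+5 fires, +4 burnt)
Step 3: cell (1,5)='T' (+5 fires, +5 burnt)
Step 4: cell (1,5)='F' (+6 fires, +5 burnt)
  -> target ignites at step 4
Step 5: cell (1,5)='.' (+3 fires, +6 burnt)
Step 6: cell (1,5)='.' (+2 fires, +3 burnt)
Step 7: cell (1,5)='.' (+1 fires, +2 burnt)
Step 8: cell (1,5)='.' (+0 fires, +1 burnt)
  fire out at step 8

4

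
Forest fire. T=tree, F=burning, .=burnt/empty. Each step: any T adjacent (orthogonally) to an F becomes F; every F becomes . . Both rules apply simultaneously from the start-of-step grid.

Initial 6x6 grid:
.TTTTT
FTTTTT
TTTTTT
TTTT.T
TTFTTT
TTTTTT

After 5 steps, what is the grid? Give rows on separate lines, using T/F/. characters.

Step 1: 6 trees catch fire, 2 burn out
  .TTTTT
  .FTTTT
  FTTTTT
  TTFT.T
  TF.FTT
  TTFTTT
Step 2: 11 trees catch fire, 6 burn out
  .FTTTT
  ..FTTT
  .FFTTT
  FF.F.T
  F...FT
  TF.FTT
Step 3: 6 trees catch fire, 11 burn out
  ..FTTT
  ...FTT
  ...FTT
  .....T
  .....F
  F...FT
Step 4: 5 trees catch fire, 6 burn out
  ...FTT
  ....FT
  ....FT
  .....F
  ......
  .....F
Step 5: 3 trees catch fire, 5 burn out
  ....FT
  .....F
  .....F
  ......
  ......
  ......

....FT
.....F
.....F
......
......
......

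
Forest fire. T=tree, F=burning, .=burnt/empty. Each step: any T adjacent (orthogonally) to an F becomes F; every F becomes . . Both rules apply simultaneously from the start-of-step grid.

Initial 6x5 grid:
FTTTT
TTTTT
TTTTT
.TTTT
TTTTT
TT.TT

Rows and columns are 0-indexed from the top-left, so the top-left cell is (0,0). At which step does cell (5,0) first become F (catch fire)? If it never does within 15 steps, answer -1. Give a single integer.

Step 1: cell (5,0)='T' (+2 fires, +1 burnt)
Step 2: cell (5,0)='T' (+3 fires, +2 burnt)
Step 3: cell (5,0)='T' (+3 fires, +3 burnt)
Step 4: cell (5,0)='T' (+4 fires, +3 burnt)
Step 5: cell (5,0)='T' (+4 fires, +4 burnt)
Step 6: cell (5,0)='T' (+5 fires, +4 burnt)
Step 7: cell (5,0)='F' (+3 fires, +5 burnt)
  -> target ignites at step 7
Step 8: cell (5,0)='.' (+2 fires, +3 burnt)
Step 9: cell (5,0)='.' (+1 fires, +2 burnt)
Step 10: cell (5,0)='.' (+0 fires, +1 burnt)
  fire out at step 10

7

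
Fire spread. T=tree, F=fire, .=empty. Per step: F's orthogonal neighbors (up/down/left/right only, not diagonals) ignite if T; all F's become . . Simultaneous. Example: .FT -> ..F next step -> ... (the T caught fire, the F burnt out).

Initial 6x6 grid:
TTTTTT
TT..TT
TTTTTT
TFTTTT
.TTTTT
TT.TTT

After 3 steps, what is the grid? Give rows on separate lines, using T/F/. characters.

Step 1: 4 trees catch fire, 1 burn out
  TTTTTT
  TT..TT
  TFTTTT
  F.FTTT
  .FTTTT
  TT.TTT
Step 2: 6 trees catch fire, 4 burn out
  TTTTTT
  TF..TT
  F.FTTT
  ...FTT
  ..FTTT
  TF.TTT
Step 3: 6 trees catch fire, 6 burn out
  TFTTTT
  F...TT
  ...FTT
  ....FT
  ...FTT
  F..TTT

TFTTTT
F...TT
...FTT
....FT
...FTT
F..TTT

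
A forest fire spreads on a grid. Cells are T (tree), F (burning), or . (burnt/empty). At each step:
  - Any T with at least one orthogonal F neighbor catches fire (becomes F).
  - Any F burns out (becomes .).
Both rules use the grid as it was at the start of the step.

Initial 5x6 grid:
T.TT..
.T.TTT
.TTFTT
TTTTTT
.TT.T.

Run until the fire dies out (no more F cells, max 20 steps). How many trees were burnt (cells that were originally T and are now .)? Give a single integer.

Answer: 19

Derivation:
Step 1: +4 fires, +1 burnt (F count now 4)
Step 2: +6 fires, +4 burnt (F count now 6)
Step 3: +7 fires, +6 burnt (F count now 7)
Step 4: +2 fires, +7 burnt (F count now 2)
Step 5: +0 fires, +2 burnt (F count now 0)
Fire out after step 5
Initially T: 20, now '.': 29
Total burnt (originally-T cells now '.'): 19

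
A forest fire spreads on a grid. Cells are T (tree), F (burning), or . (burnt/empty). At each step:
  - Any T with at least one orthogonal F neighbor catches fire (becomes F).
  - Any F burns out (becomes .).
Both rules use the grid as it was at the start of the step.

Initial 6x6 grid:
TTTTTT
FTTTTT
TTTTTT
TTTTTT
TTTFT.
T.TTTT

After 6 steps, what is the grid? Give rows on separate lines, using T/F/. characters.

Step 1: 7 trees catch fire, 2 burn out
  FTTTTT
  .FTTTT
  FTTTTT
  TTTFTT
  TTF.F.
  T.TFTT
Step 2: 10 trees catch fire, 7 burn out
  .FTTTT
  ..FTTT
  .FTFTT
  FTF.FT
  TF....
  T.F.FT
Step 3: 8 trees catch fire, 10 burn out
  ..FTTT
  ...FTT
  ..F.FT
  .F...F
  F.....
  T....F
Step 4: 4 trees catch fire, 8 burn out
  ...FTT
  ....FT
  .....F
  ......
  ......
  F.....
Step 5: 2 trees catch fire, 4 burn out
  ....FT
  .....F
  ......
  ......
  ......
  ......
Step 6: 1 trees catch fire, 2 burn out
  .....F
  ......
  ......
  ......
  ......
  ......

.....F
......
......
......
......
......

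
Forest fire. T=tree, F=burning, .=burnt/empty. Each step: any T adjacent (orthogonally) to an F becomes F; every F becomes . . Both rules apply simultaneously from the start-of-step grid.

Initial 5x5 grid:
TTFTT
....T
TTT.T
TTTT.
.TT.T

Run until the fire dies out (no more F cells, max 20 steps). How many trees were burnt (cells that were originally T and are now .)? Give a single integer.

Step 1: +2 fires, +1 burnt (F count now 2)
Step 2: +2 fires, +2 burnt (F count now 2)
Step 3: +1 fires, +2 burnt (F count now 1)
Step 4: +1 fires, +1 burnt (F count now 1)
Step 5: +0 fires, +1 burnt (F count now 0)
Fire out after step 5
Initially T: 16, now '.': 15
Total burnt (originally-T cells now '.'): 6

Answer: 6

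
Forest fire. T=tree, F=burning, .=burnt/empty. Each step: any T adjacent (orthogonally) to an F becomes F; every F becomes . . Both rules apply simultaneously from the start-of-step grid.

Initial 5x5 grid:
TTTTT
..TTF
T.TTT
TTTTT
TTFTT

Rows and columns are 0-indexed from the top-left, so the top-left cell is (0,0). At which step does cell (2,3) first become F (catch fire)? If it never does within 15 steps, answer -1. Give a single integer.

Step 1: cell (2,3)='T' (+6 fires, +2 burnt)
Step 2: cell (2,3)='F' (+9 fires, +6 burnt)
  -> target ignites at step 2
Step 3: cell (2,3)='.' (+2 fires, +9 burnt)
Step 4: cell (2,3)='.' (+2 fires, +2 burnt)
Step 5: cell (2,3)='.' (+1 fires, +2 burnt)
Step 6: cell (2,3)='.' (+0 fires, +1 burnt)
  fire out at step 6

2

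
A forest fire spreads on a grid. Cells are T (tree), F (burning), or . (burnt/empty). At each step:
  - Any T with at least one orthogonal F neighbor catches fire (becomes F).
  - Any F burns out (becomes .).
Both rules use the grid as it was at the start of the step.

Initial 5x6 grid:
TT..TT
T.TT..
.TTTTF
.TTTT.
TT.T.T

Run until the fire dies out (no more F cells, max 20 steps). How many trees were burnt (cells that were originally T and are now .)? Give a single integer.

Answer: 13

Derivation:
Step 1: +1 fires, +1 burnt (F count now 1)
Step 2: +2 fires, +1 burnt (F count now 2)
Step 3: +3 fires, +2 burnt (F count now 3)
Step 4: +4 fires, +3 burnt (F count now 4)
Step 5: +1 fires, +4 burnt (F count now 1)
Step 6: +1 fires, +1 burnt (F count now 1)
Step 7: +1 fires, +1 burnt (F count now 1)
Step 8: +0 fires, +1 burnt (F count now 0)
Fire out after step 8
Initially T: 19, now '.': 24
Total burnt (originally-T cells now '.'): 13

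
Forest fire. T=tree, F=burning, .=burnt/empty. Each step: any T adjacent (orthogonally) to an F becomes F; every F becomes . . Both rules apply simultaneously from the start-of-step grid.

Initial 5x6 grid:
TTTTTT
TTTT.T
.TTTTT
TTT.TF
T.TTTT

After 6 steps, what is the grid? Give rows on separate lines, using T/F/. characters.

Step 1: 3 trees catch fire, 1 burn out
  TTTTTT
  TTTT.T
  .TTTTF
  TTT.F.
  T.TTTF
Step 2: 3 trees catch fire, 3 burn out
  TTTTTT
  TTTT.F
  .TTTF.
  TTT...
  T.TTF.
Step 3: 3 trees catch fire, 3 burn out
  TTTTTF
  TTTT..
  .TTF..
  TTT...
  T.TF..
Step 4: 4 trees catch fire, 3 burn out
  TTTTF.
  TTTF..
  .TF...
  TTT...
  T.F...
Step 5: 4 trees catch fire, 4 burn out
  TTTF..
  TTF...
  .F....
  TTF...
  T.....
Step 6: 3 trees catch fire, 4 burn out
  TTF...
  TF....
  ......
  TF....
  T.....

TTF...
TF....
......
TF....
T.....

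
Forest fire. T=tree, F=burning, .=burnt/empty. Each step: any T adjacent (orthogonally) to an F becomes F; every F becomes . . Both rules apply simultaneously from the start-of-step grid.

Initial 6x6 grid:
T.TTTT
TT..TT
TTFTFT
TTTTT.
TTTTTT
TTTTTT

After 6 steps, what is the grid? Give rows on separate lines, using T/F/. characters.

Step 1: 6 trees catch fire, 2 burn out
  T.TTTT
  TT..FT
  TF.F.F
  TTFTF.
  TTTTTT
  TTTTTT
Step 2: 8 trees catch fire, 6 burn out
  T.TTFT
  TF...F
  F.....
  TF.F..
  TTFTFT
  TTTTTT
Step 3: 9 trees catch fire, 8 burn out
  T.TF.F
  F.....
  ......
  F.....
  TF.F.F
  TTFTFT
Step 4: 6 trees catch fire, 9 burn out
  F.F...
  ......
  ......
  ......
  F.....
  TF.F.F
Step 5: 1 trees catch fire, 6 burn out
  ......
  ......
  ......
  ......
  ......
  F.....
Step 6: 0 trees catch fire, 1 burn out
  ......
  ......
  ......
  ......
  ......
  ......

......
......
......
......
......
......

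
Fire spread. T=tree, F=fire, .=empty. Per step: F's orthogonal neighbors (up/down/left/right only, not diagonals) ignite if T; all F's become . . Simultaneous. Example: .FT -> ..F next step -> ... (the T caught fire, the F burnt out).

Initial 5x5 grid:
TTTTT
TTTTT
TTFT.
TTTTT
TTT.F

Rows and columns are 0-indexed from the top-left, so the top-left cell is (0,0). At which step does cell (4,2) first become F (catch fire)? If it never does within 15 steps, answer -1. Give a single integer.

Step 1: cell (4,2)='T' (+5 fires, +2 burnt)
Step 2: cell (4,2)='F' (+7 fires, +5 burnt)
  -> target ignites at step 2
Step 3: cell (4,2)='.' (+6 fires, +7 burnt)
Step 4: cell (4,2)='.' (+3 fires, +6 burnt)
Step 5: cell (4,2)='.' (+0 fires, +3 burnt)
  fire out at step 5

2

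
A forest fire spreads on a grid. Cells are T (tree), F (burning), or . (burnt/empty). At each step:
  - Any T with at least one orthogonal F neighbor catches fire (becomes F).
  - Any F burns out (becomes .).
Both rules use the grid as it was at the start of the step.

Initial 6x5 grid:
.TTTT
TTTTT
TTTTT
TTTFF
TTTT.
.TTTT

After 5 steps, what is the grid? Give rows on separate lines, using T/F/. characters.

Step 1: 4 trees catch fire, 2 burn out
  .TTTT
  TTTTT
  TTTFF
  TTF..
  TTTF.
  .TTTT
Step 2: 6 trees catch fire, 4 burn out
  .TTTT
  TTTFF
  TTF..
  TF...
  TTF..
  .TTFT
Step 3: 8 trees catch fire, 6 burn out
  .TTFF
  TTF..
  TF...
  F....
  TF...
  .TF.F
Step 4: 5 trees catch fire, 8 burn out
  .TF..
  TF...
  F....
  .....
  F....
  .F...
Step 5: 2 trees catch fire, 5 burn out
  .F...
  F....
  .....
  .....
  .....
  .....

.F...
F....
.....
.....
.....
.....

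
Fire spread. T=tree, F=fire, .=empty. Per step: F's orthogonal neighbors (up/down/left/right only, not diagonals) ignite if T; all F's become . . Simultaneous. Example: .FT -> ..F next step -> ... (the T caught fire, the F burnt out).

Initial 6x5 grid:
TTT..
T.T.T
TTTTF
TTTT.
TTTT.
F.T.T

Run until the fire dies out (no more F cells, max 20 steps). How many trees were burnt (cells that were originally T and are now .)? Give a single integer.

Step 1: +3 fires, +2 burnt (F count now 3)
Step 2: +4 fires, +3 burnt (F count now 4)
Step 3: +7 fires, +4 burnt (F count now 7)
Step 4: +3 fires, +7 burnt (F count now 3)
Step 5: +2 fires, +3 burnt (F count now 2)
Step 6: +0 fires, +2 burnt (F count now 0)
Fire out after step 6
Initially T: 20, now '.': 29
Total burnt (originally-T cells now '.'): 19

Answer: 19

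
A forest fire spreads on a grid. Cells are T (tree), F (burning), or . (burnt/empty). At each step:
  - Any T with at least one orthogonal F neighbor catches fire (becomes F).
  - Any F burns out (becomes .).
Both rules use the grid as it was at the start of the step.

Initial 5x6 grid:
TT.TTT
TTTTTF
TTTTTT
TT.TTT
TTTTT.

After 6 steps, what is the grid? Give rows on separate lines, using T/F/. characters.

Step 1: 3 trees catch fire, 1 burn out
  TT.TTF
  TTTTF.
  TTTTTF
  TT.TTT
  TTTTT.
Step 2: 4 trees catch fire, 3 burn out
  TT.TF.
  TTTF..
  TTTTF.
  TT.TTF
  TTTTT.
Step 3: 4 trees catch fire, 4 burn out
  TT.F..
  TTF...
  TTTF..
  TT.TF.
  TTTTT.
Step 4: 4 trees catch fire, 4 burn out
  TT....
  TF....
  TTF...
  TT.F..
  TTTTF.
Step 5: 4 trees catch fire, 4 burn out
  TF....
  F.....
  TF....
  TT....
  TTTF..
Step 6: 4 trees catch fire, 4 burn out
  F.....
  ......
  F.....
  TF....
  TTF...

F.....
......
F.....
TF....
TTF...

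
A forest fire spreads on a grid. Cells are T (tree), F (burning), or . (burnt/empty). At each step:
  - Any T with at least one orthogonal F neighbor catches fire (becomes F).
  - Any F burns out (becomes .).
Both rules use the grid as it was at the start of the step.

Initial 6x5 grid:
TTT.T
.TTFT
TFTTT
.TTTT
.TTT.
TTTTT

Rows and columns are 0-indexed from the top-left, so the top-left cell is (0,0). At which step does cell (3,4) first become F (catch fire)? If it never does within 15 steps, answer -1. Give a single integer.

Step 1: cell (3,4)='T' (+7 fires, +2 burnt)
Step 2: cell (3,4)='T' (+7 fires, +7 burnt)
Step 3: cell (3,4)='F' (+5 fires, +7 burnt)
  -> target ignites at step 3
Step 4: cell (3,4)='.' (+3 fires, +5 burnt)
Step 5: cell (3,4)='.' (+1 fires, +3 burnt)
Step 6: cell (3,4)='.' (+0 fires, +1 burnt)
  fire out at step 6

3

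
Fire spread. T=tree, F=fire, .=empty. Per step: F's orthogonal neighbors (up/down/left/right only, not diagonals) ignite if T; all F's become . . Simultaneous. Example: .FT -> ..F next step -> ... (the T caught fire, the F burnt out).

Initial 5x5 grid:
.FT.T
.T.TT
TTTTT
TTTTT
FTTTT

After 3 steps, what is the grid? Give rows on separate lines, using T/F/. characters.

Step 1: 4 trees catch fire, 2 burn out
  ..F.T
  .F.TT
  TTTTT
  FTTTT
  .FTTT
Step 2: 4 trees catch fire, 4 burn out
  ....T
  ...TT
  FFTTT
  .FTTT
  ..FTT
Step 3: 3 trees catch fire, 4 burn out
  ....T
  ...TT
  ..FTT
  ..FTT
  ...FT

....T
...TT
..FTT
..FTT
...FT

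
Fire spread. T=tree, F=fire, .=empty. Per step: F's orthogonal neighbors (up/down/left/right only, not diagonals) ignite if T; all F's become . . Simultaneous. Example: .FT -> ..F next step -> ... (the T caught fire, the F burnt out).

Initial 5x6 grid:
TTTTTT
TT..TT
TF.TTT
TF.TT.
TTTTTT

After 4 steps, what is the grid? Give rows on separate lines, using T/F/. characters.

Step 1: 4 trees catch fire, 2 burn out
  TTTTTT
  TF..TT
  F..TTT
  F..TT.
  TFTTTT
Step 2: 4 trees catch fire, 4 burn out
  TFTTTT
  F...TT
  ...TTT
  ...TT.
  F.FTTT
Step 3: 3 trees catch fire, 4 burn out
  F.FTTT
  ....TT
  ...TTT
  ...TT.
  ...FTT
Step 4: 3 trees catch fire, 3 burn out
  ...FTT
  ....TT
  ...TTT
  ...FT.
  ....FT

...FTT
....TT
...TTT
...FT.
....FT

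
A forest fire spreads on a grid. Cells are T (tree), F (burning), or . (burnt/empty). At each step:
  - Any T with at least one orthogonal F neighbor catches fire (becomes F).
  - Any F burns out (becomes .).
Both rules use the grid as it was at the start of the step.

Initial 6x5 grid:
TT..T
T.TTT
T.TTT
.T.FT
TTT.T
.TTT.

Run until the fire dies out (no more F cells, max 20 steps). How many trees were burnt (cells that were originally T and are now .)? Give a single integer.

Step 1: +2 fires, +1 burnt (F count now 2)
Step 2: +4 fires, +2 burnt (F count now 4)
Step 3: +2 fires, +4 burnt (F count now 2)
Step 4: +1 fires, +2 burnt (F count now 1)
Step 5: +0 fires, +1 burnt (F count now 0)
Fire out after step 5
Initially T: 20, now '.': 19
Total burnt (originally-T cells now '.'): 9

Answer: 9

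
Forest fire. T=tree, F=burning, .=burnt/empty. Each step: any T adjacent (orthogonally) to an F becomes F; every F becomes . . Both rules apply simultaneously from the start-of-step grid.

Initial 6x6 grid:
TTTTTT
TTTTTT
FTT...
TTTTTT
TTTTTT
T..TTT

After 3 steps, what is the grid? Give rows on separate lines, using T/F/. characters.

Step 1: 3 trees catch fire, 1 burn out
  TTTTTT
  FTTTTT
  .FT...
  FTTTTT
  TTTTTT
  T..TTT
Step 2: 5 trees catch fire, 3 burn out
  FTTTTT
  .FTTTT
  ..F...
  .FTTTT
  FTTTTT
  T..TTT
Step 3: 5 trees catch fire, 5 burn out
  .FTTTT
  ..FTTT
  ......
  ..FTTT
  .FTTTT
  F..TTT

.FTTTT
..FTTT
......
..FTTT
.FTTTT
F..TTT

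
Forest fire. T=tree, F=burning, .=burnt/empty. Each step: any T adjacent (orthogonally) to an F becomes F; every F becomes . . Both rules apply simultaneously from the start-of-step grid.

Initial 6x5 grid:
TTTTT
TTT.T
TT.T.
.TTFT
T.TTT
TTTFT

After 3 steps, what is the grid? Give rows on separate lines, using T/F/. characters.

Step 1: 6 trees catch fire, 2 burn out
  TTTTT
  TTT.T
  TT.F.
  .TF.F
  T.TFT
  TTF.F
Step 2: 4 trees catch fire, 6 burn out
  TTTTT
  TTT.T
  TT...
  .F...
  T.F.F
  TF...
Step 3: 2 trees catch fire, 4 burn out
  TTTTT
  TTT.T
  TF...
  .....
  T....
  F....

TTTTT
TTT.T
TF...
.....
T....
F....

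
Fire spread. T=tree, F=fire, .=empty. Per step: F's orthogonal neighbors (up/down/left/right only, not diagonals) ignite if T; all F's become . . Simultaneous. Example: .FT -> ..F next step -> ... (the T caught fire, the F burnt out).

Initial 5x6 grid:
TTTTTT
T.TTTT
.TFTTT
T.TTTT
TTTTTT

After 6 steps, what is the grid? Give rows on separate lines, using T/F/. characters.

Step 1: 4 trees catch fire, 1 burn out
  TTTTTT
  T.FTTT
  .F.FTT
  T.FTTT
  TTTTTT
Step 2: 5 trees catch fire, 4 burn out
  TTFTTT
  T..FTT
  ....FT
  T..FTT
  TTFTTT
Step 3: 7 trees catch fire, 5 burn out
  TF.FTT
  T...FT
  .....F
  T...FT
  TF.FTT
Step 4: 6 trees catch fire, 7 burn out
  F...FT
  T....F
  ......
  T....F
  F...FT
Step 5: 4 trees catch fire, 6 burn out
  .....F
  F.....
  ......
  F.....
  .....F
Step 6: 0 trees catch fire, 4 burn out
  ......
  ......
  ......
  ......
  ......

......
......
......
......
......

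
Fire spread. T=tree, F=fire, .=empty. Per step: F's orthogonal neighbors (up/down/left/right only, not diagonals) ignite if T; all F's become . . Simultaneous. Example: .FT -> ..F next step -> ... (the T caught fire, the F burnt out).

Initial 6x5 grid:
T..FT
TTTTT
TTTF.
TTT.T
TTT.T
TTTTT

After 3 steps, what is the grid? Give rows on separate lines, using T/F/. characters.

Step 1: 3 trees catch fire, 2 burn out
  T...F
  TTTFT
  TTF..
  TTT.T
  TTT.T
  TTTTT
Step 2: 4 trees catch fire, 3 burn out
  T....
  TTF.F
  TF...
  TTF.T
  TTT.T
  TTTTT
Step 3: 4 trees catch fire, 4 burn out
  T....
  TF...
  F....
  TF..T
  TTF.T
  TTTTT

T....
TF...
F....
TF..T
TTF.T
TTTTT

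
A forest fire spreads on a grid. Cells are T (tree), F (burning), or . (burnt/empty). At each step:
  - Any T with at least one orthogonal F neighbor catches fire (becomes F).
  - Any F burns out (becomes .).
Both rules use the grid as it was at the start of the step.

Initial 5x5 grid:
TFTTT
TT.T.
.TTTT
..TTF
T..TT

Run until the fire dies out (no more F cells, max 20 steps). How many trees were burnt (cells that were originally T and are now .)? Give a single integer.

Step 1: +6 fires, +2 burnt (F count now 6)
Step 2: +6 fires, +6 burnt (F count now 6)
Step 3: +3 fires, +6 burnt (F count now 3)
Step 4: +0 fires, +3 burnt (F count now 0)
Fire out after step 4
Initially T: 16, now '.': 24
Total burnt (originally-T cells now '.'): 15

Answer: 15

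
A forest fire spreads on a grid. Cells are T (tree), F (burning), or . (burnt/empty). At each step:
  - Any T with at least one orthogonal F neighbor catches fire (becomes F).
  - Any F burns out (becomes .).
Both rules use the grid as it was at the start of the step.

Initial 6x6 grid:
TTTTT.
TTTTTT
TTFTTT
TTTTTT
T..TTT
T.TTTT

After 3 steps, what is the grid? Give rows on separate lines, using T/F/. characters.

Step 1: 4 trees catch fire, 1 burn out
  TTTTT.
  TTFTTT
  TF.FTT
  TTFTTT
  T..TTT
  T.TTTT
Step 2: 7 trees catch fire, 4 burn out
  TTFTT.
  TF.FTT
  F...FT
  TF.FTT
  T..TTT
  T.TTTT
Step 3: 8 trees catch fire, 7 burn out
  TF.FT.
  F...FT
  .....F
  F...FT
  T..FTT
  T.TTTT

TF.FT.
F...FT
.....F
F...FT
T..FTT
T.TTTT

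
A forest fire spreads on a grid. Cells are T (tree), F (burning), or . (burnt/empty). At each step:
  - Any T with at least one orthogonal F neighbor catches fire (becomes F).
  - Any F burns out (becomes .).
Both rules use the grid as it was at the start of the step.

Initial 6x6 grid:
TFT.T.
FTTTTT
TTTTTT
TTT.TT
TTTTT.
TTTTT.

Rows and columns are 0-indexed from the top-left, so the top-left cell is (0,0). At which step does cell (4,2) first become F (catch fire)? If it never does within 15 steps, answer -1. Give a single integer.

Step 1: cell (4,2)='T' (+4 fires, +2 burnt)
Step 2: cell (4,2)='T' (+3 fires, +4 burnt)
Step 3: cell (4,2)='T' (+4 fires, +3 burnt)
Step 4: cell (4,2)='T' (+5 fires, +4 burnt)
Step 5: cell (4,2)='F' (+5 fires, +5 burnt)
  -> target ignites at step 5
Step 6: cell (4,2)='.' (+4 fires, +5 burnt)
Step 7: cell (4,2)='.' (+3 fires, +4 burnt)
Step 8: cell (4,2)='.' (+1 fires, +3 burnt)
Step 9: cell (4,2)='.' (+0 fires, +1 burnt)
  fire out at step 9

5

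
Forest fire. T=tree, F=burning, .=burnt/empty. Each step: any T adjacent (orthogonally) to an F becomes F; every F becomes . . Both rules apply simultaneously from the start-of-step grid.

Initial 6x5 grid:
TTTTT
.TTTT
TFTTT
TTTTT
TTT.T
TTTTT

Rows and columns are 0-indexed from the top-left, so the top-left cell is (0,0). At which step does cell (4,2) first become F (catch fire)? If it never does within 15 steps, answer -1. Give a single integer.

Step 1: cell (4,2)='T' (+4 fires, +1 burnt)
Step 2: cell (4,2)='T' (+6 fires, +4 burnt)
Step 3: cell (4,2)='F' (+8 fires, +6 burnt)
  -> target ignites at step 3
Step 4: cell (4,2)='.' (+5 fires, +8 burnt)
Step 5: cell (4,2)='.' (+3 fires, +5 burnt)
Step 6: cell (4,2)='.' (+1 fires, +3 burnt)
Step 7: cell (4,2)='.' (+0 fires, +1 burnt)
  fire out at step 7

3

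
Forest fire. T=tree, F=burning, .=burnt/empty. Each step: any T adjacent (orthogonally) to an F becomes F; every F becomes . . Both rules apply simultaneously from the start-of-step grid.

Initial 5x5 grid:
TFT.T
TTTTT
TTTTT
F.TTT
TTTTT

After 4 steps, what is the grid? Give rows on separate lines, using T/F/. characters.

Step 1: 5 trees catch fire, 2 burn out
  F.F.T
  TFTTT
  FTTTT
  ..TTT
  FTTTT
Step 2: 4 trees catch fire, 5 burn out
  ....T
  F.FTT
  .FTTT
  ..TTT
  .FTTT
Step 3: 3 trees catch fire, 4 burn out
  ....T
  ...FT
  ..FTT
  ..TTT
  ..FTT
Step 4: 4 trees catch fire, 3 burn out
  ....T
  ....F
  ...FT
  ..FTT
  ...FT

....T
....F
...FT
..FTT
...FT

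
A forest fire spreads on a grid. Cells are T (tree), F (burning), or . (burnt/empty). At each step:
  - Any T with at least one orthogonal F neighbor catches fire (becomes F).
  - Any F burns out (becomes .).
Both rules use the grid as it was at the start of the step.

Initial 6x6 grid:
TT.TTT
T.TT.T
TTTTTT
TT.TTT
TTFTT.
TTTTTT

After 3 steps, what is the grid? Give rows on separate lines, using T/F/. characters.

Step 1: 3 trees catch fire, 1 burn out
  TT.TTT
  T.TT.T
  TTTTTT
  TT.TTT
  TF.FT.
  TTFTTT
Step 2: 6 trees catch fire, 3 burn out
  TT.TTT
  T.TT.T
  TTTTTT
  TF.FTT
  F...F.
  TF.FTT
Step 3: 6 trees catch fire, 6 burn out
  TT.TTT
  T.TT.T
  TFTFTT
  F...FT
  ......
  F...FT

TT.TTT
T.TT.T
TFTFTT
F...FT
......
F...FT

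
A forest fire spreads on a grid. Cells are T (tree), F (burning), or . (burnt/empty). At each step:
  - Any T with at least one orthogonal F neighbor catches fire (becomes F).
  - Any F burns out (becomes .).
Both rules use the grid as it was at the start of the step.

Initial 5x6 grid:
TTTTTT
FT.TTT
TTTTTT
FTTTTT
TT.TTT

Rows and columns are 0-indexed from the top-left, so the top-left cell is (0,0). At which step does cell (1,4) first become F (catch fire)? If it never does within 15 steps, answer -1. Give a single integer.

Step 1: cell (1,4)='T' (+5 fires, +2 burnt)
Step 2: cell (1,4)='T' (+4 fires, +5 burnt)
Step 3: cell (1,4)='T' (+3 fires, +4 burnt)
Step 4: cell (1,4)='T' (+4 fires, +3 burnt)
Step 5: cell (1,4)='T' (+5 fires, +4 burnt)
Step 6: cell (1,4)='F' (+4 fires, +5 burnt)
  -> target ignites at step 6
Step 7: cell (1,4)='.' (+1 fires, +4 burnt)
Step 8: cell (1,4)='.' (+0 fires, +1 burnt)
  fire out at step 8

6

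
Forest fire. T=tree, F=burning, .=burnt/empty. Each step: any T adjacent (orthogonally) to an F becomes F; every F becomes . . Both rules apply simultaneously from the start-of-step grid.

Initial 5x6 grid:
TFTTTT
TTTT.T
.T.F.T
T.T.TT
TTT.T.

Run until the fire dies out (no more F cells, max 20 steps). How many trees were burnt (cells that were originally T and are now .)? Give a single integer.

Step 1: +4 fires, +2 burnt (F count now 4)
Step 2: +4 fires, +4 burnt (F count now 4)
Step 3: +1 fires, +4 burnt (F count now 1)
Step 4: +1 fires, +1 burnt (F count now 1)
Step 5: +1 fires, +1 burnt (F count now 1)
Step 6: +1 fires, +1 burnt (F count now 1)
Step 7: +1 fires, +1 burnt (F count now 1)
Step 8: +1 fires, +1 burnt (F count now 1)
Step 9: +1 fires, +1 burnt (F count now 1)
Step 10: +0 fires, +1 burnt (F count now 0)
Fire out after step 10
Initially T: 20, now '.': 25
Total burnt (originally-T cells now '.'): 15

Answer: 15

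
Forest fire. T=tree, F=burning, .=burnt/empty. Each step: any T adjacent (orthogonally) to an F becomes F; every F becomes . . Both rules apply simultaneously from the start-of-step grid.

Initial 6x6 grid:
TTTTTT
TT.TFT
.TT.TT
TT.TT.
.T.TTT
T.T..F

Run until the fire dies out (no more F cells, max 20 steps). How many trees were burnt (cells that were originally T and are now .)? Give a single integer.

Answer: 22

Derivation:
Step 1: +5 fires, +2 burnt (F count now 5)
Step 2: +5 fires, +5 burnt (F count now 5)
Step 3: +3 fires, +5 burnt (F count now 3)
Step 4: +1 fires, +3 burnt (F count now 1)
Step 5: +2 fires, +1 burnt (F count now 2)
Step 6: +2 fires, +2 burnt (F count now 2)
Step 7: +2 fires, +2 burnt (F count now 2)
Step 8: +2 fires, +2 burnt (F count now 2)
Step 9: +0 fires, +2 burnt (F count now 0)
Fire out after step 9
Initially T: 24, now '.': 34
Total burnt (originally-T cells now '.'): 22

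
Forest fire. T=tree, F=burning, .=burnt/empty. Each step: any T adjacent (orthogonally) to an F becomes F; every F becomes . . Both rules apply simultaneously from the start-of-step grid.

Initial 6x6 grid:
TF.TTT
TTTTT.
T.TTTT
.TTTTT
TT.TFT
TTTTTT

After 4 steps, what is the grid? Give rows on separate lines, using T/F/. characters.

Step 1: 6 trees catch fire, 2 burn out
  F..TTT
  TFTTT.
  T.TTTT
  .TTTFT
  TT.F.F
  TTTTFT
Step 2: 7 trees catch fire, 6 burn out
  ...TTT
  F.FTT.
  T.TTFT
  .TTF.F
  TT....
  TTTF.F
Step 3: 8 trees catch fire, 7 burn out
  ...TTT
  ...FF.
  F.FF.F
  .TF...
  TT....
  TTF...
Step 4: 4 trees catch fire, 8 burn out
  ...FFT
  ......
  ......
  .F....
  TT....
  TF....

...FFT
......
......
.F....
TT....
TF....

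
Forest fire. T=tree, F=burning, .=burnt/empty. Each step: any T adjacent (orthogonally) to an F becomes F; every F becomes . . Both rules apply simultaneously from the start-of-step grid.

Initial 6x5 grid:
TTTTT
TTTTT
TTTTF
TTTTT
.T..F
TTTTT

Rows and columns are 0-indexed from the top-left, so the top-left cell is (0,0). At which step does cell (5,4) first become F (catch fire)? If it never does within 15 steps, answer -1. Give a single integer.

Step 1: cell (5,4)='F' (+4 fires, +2 burnt)
  -> target ignites at step 1
Step 2: cell (5,4)='.' (+5 fires, +4 burnt)
Step 3: cell (5,4)='.' (+5 fires, +5 burnt)
Step 4: cell (5,4)='.' (+5 fires, +5 burnt)
Step 5: cell (5,4)='.' (+5 fires, +5 burnt)
Step 6: cell (5,4)='.' (+1 fires, +5 burnt)
Step 7: cell (5,4)='.' (+0 fires, +1 burnt)
  fire out at step 7

1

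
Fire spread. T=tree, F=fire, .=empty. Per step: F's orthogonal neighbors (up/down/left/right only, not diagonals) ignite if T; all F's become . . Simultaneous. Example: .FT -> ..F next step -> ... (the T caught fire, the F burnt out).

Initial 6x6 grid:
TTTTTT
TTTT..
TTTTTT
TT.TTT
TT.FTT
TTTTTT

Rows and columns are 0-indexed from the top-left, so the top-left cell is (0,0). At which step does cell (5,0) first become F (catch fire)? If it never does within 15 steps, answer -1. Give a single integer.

Step 1: cell (5,0)='T' (+3 fires, +1 burnt)
Step 2: cell (5,0)='T' (+5 fires, +3 burnt)
Step 3: cell (5,0)='T' (+6 fires, +5 burnt)
Step 4: cell (5,0)='F' (+6 fires, +6 burnt)
  -> target ignites at step 4
Step 5: cell (5,0)='.' (+6 fires, +6 burnt)
Step 6: cell (5,0)='.' (+4 fires, +6 burnt)
Step 7: cell (5,0)='.' (+1 fires, +4 burnt)
Step 8: cell (5,0)='.' (+0 fires, +1 burnt)
  fire out at step 8

4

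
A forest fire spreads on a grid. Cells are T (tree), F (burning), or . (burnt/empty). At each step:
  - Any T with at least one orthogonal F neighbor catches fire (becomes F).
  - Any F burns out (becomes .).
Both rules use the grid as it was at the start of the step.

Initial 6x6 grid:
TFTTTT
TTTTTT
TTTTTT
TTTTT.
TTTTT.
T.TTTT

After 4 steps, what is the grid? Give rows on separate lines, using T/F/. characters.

Step 1: 3 trees catch fire, 1 burn out
  F.FTTT
  TFTTTT
  TTTTTT
  TTTTT.
  TTTTT.
  T.TTTT
Step 2: 4 trees catch fire, 3 burn out
  ...FTT
  F.FTTT
  TFTTTT
  TTTTT.
  TTTTT.
  T.TTTT
Step 3: 5 trees catch fire, 4 burn out
  ....FT
  ...FTT
  F.FTTT
  TFTTT.
  TTTTT.
  T.TTTT
Step 4: 6 trees catch fire, 5 burn out
  .....F
  ....FT
  ...FTT
  F.FTT.
  TFTTT.
  T.TTTT

.....F
....FT
...FTT
F.FTT.
TFTTT.
T.TTTT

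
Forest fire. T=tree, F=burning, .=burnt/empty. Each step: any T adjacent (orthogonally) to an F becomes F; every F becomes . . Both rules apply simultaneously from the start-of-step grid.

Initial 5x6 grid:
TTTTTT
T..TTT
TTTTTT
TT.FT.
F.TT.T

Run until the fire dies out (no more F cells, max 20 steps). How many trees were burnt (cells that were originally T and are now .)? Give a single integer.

Step 1: +4 fires, +2 burnt (F count now 4)
Step 2: +6 fires, +4 burnt (F count now 6)
Step 3: +5 fires, +6 burnt (F count now 5)
Step 4: +4 fires, +5 burnt (F count now 4)
Step 5: +2 fires, +4 burnt (F count now 2)
Step 6: +0 fires, +2 burnt (F count now 0)
Fire out after step 6
Initially T: 22, now '.': 29
Total burnt (originally-T cells now '.'): 21

Answer: 21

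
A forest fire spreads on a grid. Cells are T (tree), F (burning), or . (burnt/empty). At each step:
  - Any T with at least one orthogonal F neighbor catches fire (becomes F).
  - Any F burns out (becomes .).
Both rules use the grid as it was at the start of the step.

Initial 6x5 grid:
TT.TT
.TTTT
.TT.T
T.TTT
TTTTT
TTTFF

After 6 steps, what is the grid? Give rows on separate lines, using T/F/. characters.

Step 1: 3 trees catch fire, 2 burn out
  TT.TT
  .TTTT
  .TT.T
  T.TTT
  TTTFF
  TTF..
Step 2: 4 trees catch fire, 3 burn out
  TT.TT
  .TTTT
  .TT.T
  T.TFF
  TTF..
  TF...
Step 3: 4 trees catch fire, 4 burn out
  TT.TT
  .TTTT
  .TT.F
  T.F..
  TF...
  F....
Step 4: 3 trees catch fire, 4 burn out
  TT.TT
  .TTTF
  .TF..
  T....
  F....
  .....
Step 5: 5 trees catch fire, 3 burn out
  TT.TF
  .TFF.
  .F...
  F....
  .....
  .....
Step 6: 2 trees catch fire, 5 burn out
  TT.F.
  .F...
  .....
  .....
  .....
  .....

TT.F.
.F...
.....
.....
.....
.....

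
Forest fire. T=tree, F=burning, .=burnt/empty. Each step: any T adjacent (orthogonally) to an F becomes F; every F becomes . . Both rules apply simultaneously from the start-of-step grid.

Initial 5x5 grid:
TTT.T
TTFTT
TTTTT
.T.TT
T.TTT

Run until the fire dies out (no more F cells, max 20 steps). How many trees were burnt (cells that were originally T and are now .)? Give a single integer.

Step 1: +4 fires, +1 burnt (F count now 4)
Step 2: +5 fires, +4 burnt (F count now 5)
Step 3: +6 fires, +5 burnt (F count now 6)
Step 4: +2 fires, +6 burnt (F count now 2)
Step 5: +2 fires, +2 burnt (F count now 2)
Step 6: +0 fires, +2 burnt (F count now 0)
Fire out after step 6
Initially T: 20, now '.': 24
Total burnt (originally-T cells now '.'): 19

Answer: 19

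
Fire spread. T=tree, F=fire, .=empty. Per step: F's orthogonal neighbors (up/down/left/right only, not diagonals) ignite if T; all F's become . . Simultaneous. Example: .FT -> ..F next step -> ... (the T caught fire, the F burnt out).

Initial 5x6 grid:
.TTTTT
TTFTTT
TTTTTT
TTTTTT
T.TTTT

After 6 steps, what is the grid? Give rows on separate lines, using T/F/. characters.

Step 1: 4 trees catch fire, 1 burn out
  .TFTTT
  TF.FTT
  TTFTTT
  TTTTTT
  T.TTTT
Step 2: 7 trees catch fire, 4 burn out
  .F.FTT
  F...FT
  TF.FTT
  TTFTTT
  T.TTTT
Step 3: 7 trees catch fire, 7 burn out
  ....FT
  .....F
  F...FT
  TF.FTT
  T.FTTT
Step 4: 5 trees catch fire, 7 burn out
  .....F
  ......
  .....F
  F...FT
  T..FTT
Step 5: 3 trees catch fire, 5 burn out
  ......
  ......
  ......
  .....F
  F...FT
Step 6: 1 trees catch fire, 3 burn out
  ......
  ......
  ......
  ......
  .....F

......
......
......
......
.....F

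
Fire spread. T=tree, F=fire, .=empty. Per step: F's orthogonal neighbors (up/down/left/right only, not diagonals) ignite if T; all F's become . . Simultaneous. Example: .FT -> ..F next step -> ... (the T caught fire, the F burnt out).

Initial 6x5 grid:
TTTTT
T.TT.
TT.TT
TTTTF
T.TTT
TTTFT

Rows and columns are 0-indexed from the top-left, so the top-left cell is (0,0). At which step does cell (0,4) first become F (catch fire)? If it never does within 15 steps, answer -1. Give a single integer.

Step 1: cell (0,4)='T' (+6 fires, +2 burnt)
Step 2: cell (0,4)='T' (+4 fires, +6 burnt)
Step 3: cell (0,4)='T' (+3 fires, +4 burnt)
Step 4: cell (0,4)='T' (+5 fires, +3 burnt)
Step 5: cell (0,4)='F' (+3 fires, +5 burnt)
  -> target ignites at step 5
Step 6: cell (0,4)='.' (+2 fires, +3 burnt)
Step 7: cell (0,4)='.' (+1 fires, +2 burnt)
Step 8: cell (0,4)='.' (+0 fires, +1 burnt)
  fire out at step 8

5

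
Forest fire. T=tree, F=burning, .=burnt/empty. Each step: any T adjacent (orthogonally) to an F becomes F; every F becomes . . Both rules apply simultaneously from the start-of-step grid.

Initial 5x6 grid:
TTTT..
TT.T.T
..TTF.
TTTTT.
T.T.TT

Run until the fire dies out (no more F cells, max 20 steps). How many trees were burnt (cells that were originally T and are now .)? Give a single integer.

Step 1: +2 fires, +1 burnt (F count now 2)
Step 2: +4 fires, +2 burnt (F count now 4)
Step 3: +3 fires, +4 burnt (F count now 3)
Step 4: +3 fires, +3 burnt (F count now 3)
Step 5: +2 fires, +3 burnt (F count now 2)
Step 6: +3 fires, +2 burnt (F count now 3)
Step 7: +1 fires, +3 burnt (F count now 1)
Step 8: +0 fires, +1 burnt (F count now 0)
Fire out after step 8
Initially T: 19, now '.': 29
Total burnt (originally-T cells now '.'): 18

Answer: 18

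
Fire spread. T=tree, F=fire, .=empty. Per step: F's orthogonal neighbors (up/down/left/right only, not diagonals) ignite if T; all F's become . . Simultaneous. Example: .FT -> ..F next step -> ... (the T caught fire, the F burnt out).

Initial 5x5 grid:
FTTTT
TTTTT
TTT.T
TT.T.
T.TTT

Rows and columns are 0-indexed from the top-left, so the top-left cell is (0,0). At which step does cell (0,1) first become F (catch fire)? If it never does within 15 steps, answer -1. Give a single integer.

Step 1: cell (0,1)='F' (+2 fires, +1 burnt)
  -> target ignites at step 1
Step 2: cell (0,1)='.' (+3 fires, +2 burnt)
Step 3: cell (0,1)='.' (+4 fires, +3 burnt)
Step 4: cell (0,1)='.' (+5 fires, +4 burnt)
Step 5: cell (0,1)='.' (+1 fires, +5 burnt)
Step 6: cell (0,1)='.' (+1 fires, +1 burnt)
Step 7: cell (0,1)='.' (+0 fires, +1 burnt)
  fire out at step 7

1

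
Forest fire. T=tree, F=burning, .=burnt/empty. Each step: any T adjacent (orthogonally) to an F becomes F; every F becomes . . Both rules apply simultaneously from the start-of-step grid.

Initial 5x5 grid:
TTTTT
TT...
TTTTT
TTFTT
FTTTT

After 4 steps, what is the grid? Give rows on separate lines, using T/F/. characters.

Step 1: 6 trees catch fire, 2 burn out
  TTTTT
  TT...
  TTFTT
  FF.FT
  .FFTT
Step 2: 5 trees catch fire, 6 burn out
  TTTTT
  TT...
  FF.FT
  ....F
  ...FT
Step 3: 4 trees catch fire, 5 burn out
  TTTTT
  FF...
  ....F
  .....
  ....F
Step 4: 2 trees catch fire, 4 burn out
  FFTTT
  .....
  .....
  .....
  .....

FFTTT
.....
.....
.....
.....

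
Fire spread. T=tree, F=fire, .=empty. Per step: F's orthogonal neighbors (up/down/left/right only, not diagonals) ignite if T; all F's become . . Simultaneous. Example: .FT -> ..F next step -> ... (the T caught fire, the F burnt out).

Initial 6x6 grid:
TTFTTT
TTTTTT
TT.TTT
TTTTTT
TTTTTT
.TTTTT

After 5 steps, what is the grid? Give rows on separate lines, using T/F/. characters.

Step 1: 3 trees catch fire, 1 burn out
  TF.FTT
  TTFTTT
  TT.TTT
  TTTTTT
  TTTTTT
  .TTTTT
Step 2: 4 trees catch fire, 3 burn out
  F...FT
  TF.FTT
  TT.TTT
  TTTTTT
  TTTTTT
  .TTTTT
Step 3: 5 trees catch fire, 4 burn out
  .....F
  F...FT
  TF.FTT
  TTTTTT
  TTTTTT
  .TTTTT
Step 4: 5 trees catch fire, 5 burn out
  ......
  .....F
  F...FT
  TFTFTT
  TTTTTT
  .TTTTT
Step 5: 6 trees catch fire, 5 burn out
  ......
  ......
  .....F
  F.F.FT
  TFTFTT
  .TTTTT

......
......
.....F
F.F.FT
TFTFTT
.TTTTT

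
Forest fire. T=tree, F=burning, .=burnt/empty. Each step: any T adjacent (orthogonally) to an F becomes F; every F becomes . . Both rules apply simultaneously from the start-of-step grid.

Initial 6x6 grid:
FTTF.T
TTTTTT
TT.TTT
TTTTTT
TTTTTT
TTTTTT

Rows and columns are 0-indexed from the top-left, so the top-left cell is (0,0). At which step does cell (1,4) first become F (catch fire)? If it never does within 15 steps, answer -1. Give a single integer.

Step 1: cell (1,4)='T' (+4 fires, +2 burnt)
Step 2: cell (1,4)='F' (+5 fires, +4 burnt)
  -> target ignites at step 2
Step 3: cell (1,4)='.' (+5 fires, +5 burnt)
Step 4: cell (1,4)='.' (+7 fires, +5 burnt)
Step 5: cell (1,4)='.' (+6 fires, +7 burnt)
Step 6: cell (1,4)='.' (+4 fires, +6 burnt)
Step 7: cell (1,4)='.' (+1 fires, +4 burnt)
Step 8: cell (1,4)='.' (+0 fires, +1 burnt)
  fire out at step 8

2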